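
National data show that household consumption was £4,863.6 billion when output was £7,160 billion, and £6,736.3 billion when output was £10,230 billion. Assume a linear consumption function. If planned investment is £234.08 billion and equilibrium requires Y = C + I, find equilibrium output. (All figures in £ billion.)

MPC = (6736.3 − 4863.6)/(10230 − 7160) = 1872.7/3070 = 0.61
a = 4863.6 − 0.61(7160) = 496
Equilibrium: Y = 496 + 0.61Y + 234.08
0.39Y = 730.08, so Y = 730.08/0.39 = 1872

Y = 1872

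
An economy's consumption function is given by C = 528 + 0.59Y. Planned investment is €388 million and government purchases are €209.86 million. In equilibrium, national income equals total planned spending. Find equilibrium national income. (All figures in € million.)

Y = 2746

Y = C + I + G = 528 + 0.59Y + 388 + 209.86
Y − 0.59Y = 1125.86
0.41Y = 1125.86, so Y = 1125.86/0.41 = 2746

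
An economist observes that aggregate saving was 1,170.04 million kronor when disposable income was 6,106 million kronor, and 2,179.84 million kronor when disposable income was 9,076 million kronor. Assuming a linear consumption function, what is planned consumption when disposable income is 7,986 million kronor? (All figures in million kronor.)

MPS = ΔS/ΔY = (2179.84 − 1170.04)/(9076 − 6106) = 1009.8/2970 = 0.34
MPC = 1 − MPS = 0.66
Autonomous saving = 1170.04 − 0.34(6106) = -906, so a = 906
C = 906 + 0.66(7986) = 906 + 5270.76 = 6176.76

C = 6176.76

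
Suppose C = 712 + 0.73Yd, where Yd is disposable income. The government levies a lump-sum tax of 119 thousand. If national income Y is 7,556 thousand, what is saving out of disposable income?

Yd = Y − T = 7556 − 119 = 7437
C = 712 + 0.73(7437) = 712 + 5429.01 = 6141.01
S = Yd − C = 7437 − 6141.01 = 1295.99

S = 1295.99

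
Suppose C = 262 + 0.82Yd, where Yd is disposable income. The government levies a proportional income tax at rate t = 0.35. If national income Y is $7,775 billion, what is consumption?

C = 4406.075

Yd = (1 − 0.35)(7775) = 0.65(7775) = 5053.75
C = 262 + 0.82(5053.75) = 262 + 4144.075 = 4406.075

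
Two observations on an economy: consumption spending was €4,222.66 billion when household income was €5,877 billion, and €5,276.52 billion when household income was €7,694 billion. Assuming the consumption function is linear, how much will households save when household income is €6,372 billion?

S = 1862.24

MPC = (5276.52 − 4222.66)/(7694 − 5877) = 1053.86/1817 = 0.58
a = 4222.66 − 0.58(5877) = 4222.66 − 3408.66 = 814
C = 814 + 0.58(6372) = 4509.76
S = 6372 − 4509.76 = 1862.24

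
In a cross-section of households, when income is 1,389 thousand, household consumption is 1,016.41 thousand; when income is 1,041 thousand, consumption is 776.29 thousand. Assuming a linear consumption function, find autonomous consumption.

a = 58

MPC = ΔC/ΔY = (1016.41 − 776.29)/(1389 − 1041) = 240.12/348 = 0.69
a = C − MPC·Y = 776.29 − 0.69(1041) = 776.29 − 718.29 = 58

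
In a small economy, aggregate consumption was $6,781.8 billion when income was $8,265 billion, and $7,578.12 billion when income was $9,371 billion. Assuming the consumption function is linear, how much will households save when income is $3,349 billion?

MPC = (7578.12 − 6781.8)/(9371 − 8265) = 796.32/1106 = 0.72
a = 6781.8 − 0.72(8265) = 6781.8 − 5950.8 = 831
C = 831 + 0.72(3349) = 3242.28
S = 3349 − 3242.28 = 106.72

S = 106.72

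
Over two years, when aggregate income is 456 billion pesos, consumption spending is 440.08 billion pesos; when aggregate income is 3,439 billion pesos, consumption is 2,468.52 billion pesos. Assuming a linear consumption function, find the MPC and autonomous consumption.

MPC = ΔC/ΔY = (2468.52 − 440.08)/(3439 − 456) = 2028.44/2983 = 0.68
a = C − MPC·Y = 440.08 − 0.68(456) = 440.08 − 310.08 = 130

MPC = 0.68; a = 130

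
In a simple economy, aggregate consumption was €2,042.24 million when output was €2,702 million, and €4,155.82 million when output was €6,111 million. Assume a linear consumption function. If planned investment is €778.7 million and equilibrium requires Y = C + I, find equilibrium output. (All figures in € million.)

Y = 3015

MPC = (4155.82 − 2042.24)/(6111 − 2702) = 2113.58/3409 = 0.62
a = 2042.24 − 0.62(2702) = 367
Equilibrium: Y = 367 + 0.62Y + 778.7
0.38Y = 1145.7, so Y = 1145.7/0.38 = 3015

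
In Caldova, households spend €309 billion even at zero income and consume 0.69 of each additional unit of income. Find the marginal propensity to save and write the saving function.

MPS = 0.31; S = -309 + 0.31Y

MPS = 1 − MPC = 1 − 0.69 = 0.31
S = Y − C = -309 + 0.31Y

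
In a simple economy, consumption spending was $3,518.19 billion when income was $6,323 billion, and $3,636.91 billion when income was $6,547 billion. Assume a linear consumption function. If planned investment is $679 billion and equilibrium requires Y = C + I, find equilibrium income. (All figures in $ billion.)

Y = 1800

MPC = (3636.91 − 3518.19)/(6547 − 6323) = 118.72/224 = 0.53
a = 3518.19 − 0.53(6323) = 167
Equilibrium: Y = 167 + 0.53Y + 679
0.47Y = 846, so Y = 846/0.47 = 1800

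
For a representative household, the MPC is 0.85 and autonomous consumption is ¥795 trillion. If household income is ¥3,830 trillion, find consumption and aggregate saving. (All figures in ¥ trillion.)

C = 795 + 0.85(3830) = 795 + 3255.5 = 4050.5
S = Y − C = 3830 − 4050.5 = -220.5

C = 4050.5; S = -220.5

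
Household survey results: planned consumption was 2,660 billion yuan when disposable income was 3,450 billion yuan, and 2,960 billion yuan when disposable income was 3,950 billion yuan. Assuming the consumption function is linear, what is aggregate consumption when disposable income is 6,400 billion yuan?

C = 4430

MPC = (2960 − 2660)/(3950 − 3450) = 300/500 = 0.6
a = 2660 − 0.6(3450) = 2660 − 2070 = 590
C = 590 + 0.6(6400) = 590 + 3840 = 4430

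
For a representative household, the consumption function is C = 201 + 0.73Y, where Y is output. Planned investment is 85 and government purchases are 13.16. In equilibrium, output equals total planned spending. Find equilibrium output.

Y = C + I + G = 201 + 0.73Y + 85 + 13.16
Y − 0.73Y = 299.16
0.27Y = 299.16, so Y = 299.16/0.27 = 1108

Y = 1108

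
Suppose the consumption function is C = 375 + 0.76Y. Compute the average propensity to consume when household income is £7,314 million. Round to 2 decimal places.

C = 375 + 0.76(7314) = 5933.64
APC = C/Y = 5933.64/7314 = 0.81

APC = 0.81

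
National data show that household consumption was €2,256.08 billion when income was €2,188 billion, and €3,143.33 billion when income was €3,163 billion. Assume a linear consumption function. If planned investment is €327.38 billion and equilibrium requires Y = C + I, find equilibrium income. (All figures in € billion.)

MPC = (3143.33 − 2256.08)/(3163 − 2188) = 887.25/975 = 0.91
a = 2256.08 − 0.91(2188) = 265
Equilibrium: Y = 265 + 0.91Y + 327.38
0.09Y = 592.38, so Y = 592.38/0.09 = 6582

Y = 6582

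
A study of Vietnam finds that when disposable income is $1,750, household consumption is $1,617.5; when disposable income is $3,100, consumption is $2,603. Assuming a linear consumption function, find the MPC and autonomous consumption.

MPC = 0.73; a = 340

MPC = ΔC/ΔY = (2603 − 1617.5)/(3100 − 1750) = 985.5/1350 = 0.73
a = C − MPC·Y = 1617.5 − 0.73(1750) = 1617.5 − 1277.5 = 340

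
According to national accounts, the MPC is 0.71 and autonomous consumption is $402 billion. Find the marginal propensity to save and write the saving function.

MPS = 0.29; S = -402 + 0.29Y

MPS = 1 − MPC = 1 − 0.71 = 0.29
S = Y − C = -402 + 0.29Y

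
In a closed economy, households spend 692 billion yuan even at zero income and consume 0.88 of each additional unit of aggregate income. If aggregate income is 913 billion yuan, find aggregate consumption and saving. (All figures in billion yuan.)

C = 692 + 0.88(913) = 692 + 803.44 = 1495.44
S = Y − C = 913 − 1495.44 = -582.44

C = 1495.44; S = -582.44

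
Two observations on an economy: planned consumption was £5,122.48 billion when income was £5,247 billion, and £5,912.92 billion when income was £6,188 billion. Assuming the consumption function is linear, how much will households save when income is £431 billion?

MPC = (5912.92 − 5122.48)/(6188 − 5247) = 790.44/941 = 0.84
a = 5122.48 − 0.84(5247) = 5122.48 − 4407.48 = 715
C = 715 + 0.84(431) = 1077.04
S = 431 − 1077.04 = -646.04

S = -646.04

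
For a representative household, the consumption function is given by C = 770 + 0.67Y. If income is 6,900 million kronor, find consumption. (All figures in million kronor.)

C = 770 + 0.67(6900) = 770 + 4623 = 5393

C = 5393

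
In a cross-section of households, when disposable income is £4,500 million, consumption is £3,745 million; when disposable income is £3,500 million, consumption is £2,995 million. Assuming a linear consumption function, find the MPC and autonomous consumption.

MPC = ΔC/ΔY = (3745 − 2995)/(4500 − 3500) = 750/1000 = 0.75
a = C − MPC·Y = 2995 − 0.75(3500) = 2995 − 2625 = 370

MPC = 0.75; a = 370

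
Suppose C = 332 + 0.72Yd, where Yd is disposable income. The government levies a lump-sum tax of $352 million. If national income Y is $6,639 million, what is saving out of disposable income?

S = 1428.36

Yd = Y − T = 6639 − 352 = 6287
C = 332 + 0.72(6287) = 332 + 4526.64 = 4858.64
S = Yd − C = 6287 − 4858.64 = 1428.36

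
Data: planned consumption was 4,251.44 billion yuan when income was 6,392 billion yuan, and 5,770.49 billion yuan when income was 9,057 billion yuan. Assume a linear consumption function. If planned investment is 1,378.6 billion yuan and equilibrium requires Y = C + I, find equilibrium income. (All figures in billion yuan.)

Y = 4620

MPC = (5770.49 − 4251.44)/(9057 − 6392) = 1519.05/2665 = 0.57
a = 4251.44 − 0.57(6392) = 608
Equilibrium: Y = 608 + 0.57Y + 1378.6
0.43Y = 1986.6, so Y = 1986.6/0.43 = 4620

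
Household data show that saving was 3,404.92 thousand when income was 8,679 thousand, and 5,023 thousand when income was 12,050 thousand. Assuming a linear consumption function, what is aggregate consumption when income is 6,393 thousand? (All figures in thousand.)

MPS = ΔS/ΔY = (5023 − 3404.92)/(12050 − 8679) = 1618.08/3371 = 0.48
MPC = 1 − MPS = 0.52
Autonomous saving = 3404.92 − 0.48(8679) = -761, so a = 761
C = 761 + 0.52(6393) = 761 + 3324.36 = 4085.36

C = 4085.36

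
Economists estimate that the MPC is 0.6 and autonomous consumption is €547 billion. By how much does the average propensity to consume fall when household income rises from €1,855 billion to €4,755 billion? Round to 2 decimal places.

At Y = 1855: C = 547 + 0.6(1855) = 1660, APC = 1660/1855 = 0.895
At Y = 4755: C = 3400, APC = 3400/4755 = 0.715
Fall in APC = 0.895 − 0.715 = 0.18

ΔAPC = 0.18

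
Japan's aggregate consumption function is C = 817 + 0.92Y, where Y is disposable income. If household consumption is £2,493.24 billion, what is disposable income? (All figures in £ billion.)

Y = 1822

817 + 0.92Y = 2493.24
0.92Y = 1676.24, so Y = 1676.24/0.92 = 1822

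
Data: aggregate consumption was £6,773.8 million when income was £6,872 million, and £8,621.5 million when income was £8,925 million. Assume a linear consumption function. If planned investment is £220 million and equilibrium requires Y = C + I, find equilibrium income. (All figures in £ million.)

Y = 8090

MPC = (8621.5 − 6773.8)/(8925 − 6872) = 1847.7/2053 = 0.9
a = 6773.8 − 0.9(6872) = 589
Equilibrium: Y = 589 + 0.9Y + 220
0.1Y = 809, so Y = 809/0.1 = 8090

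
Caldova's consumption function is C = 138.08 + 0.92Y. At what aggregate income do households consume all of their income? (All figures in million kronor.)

At break-even, C = Y: 138.08 + 0.92Y = Y
0.08Y = 138.08, so Y = 138.08/0.08 = 1726

Y = 1726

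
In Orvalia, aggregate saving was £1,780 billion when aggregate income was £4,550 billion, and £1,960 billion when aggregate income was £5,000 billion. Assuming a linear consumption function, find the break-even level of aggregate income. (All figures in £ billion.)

Y = 100

MPS = ΔS/ΔY = (1960 − 1780)/(5000 − 4550) = 180/450 = 0.4
MPC = 1 − MPS = 0.6
From S(4550) = 1780: −a + 0.4(4550) = 1780, so a = 1820 − 1780 = 40
Break-even (S = 0): Y = a/MPS = 40/0.4 = 100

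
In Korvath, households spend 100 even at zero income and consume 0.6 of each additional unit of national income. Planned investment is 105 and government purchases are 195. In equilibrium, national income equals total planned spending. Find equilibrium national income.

Y = C + I + G = 100 + 0.6Y + 105 + 195
Y − 0.6Y = 400
0.4Y = 400, so Y = 400/0.4 = 1000

Y = 1000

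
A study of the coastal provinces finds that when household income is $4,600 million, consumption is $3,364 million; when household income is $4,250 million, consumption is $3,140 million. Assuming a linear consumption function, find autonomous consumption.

MPC = ΔC/ΔY = (3364 − 3140)/(4600 − 4250) = 224/350 = 0.64
a = C − MPC·Y = 3140 − 0.64(4250) = 3140 − 2720 = 420

a = 420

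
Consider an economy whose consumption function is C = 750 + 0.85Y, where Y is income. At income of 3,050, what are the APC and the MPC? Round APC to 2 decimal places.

APC = 1.10; MPC = 0.85

MPC = 0.85 (the slope of the consumption function)
C = 750 + 0.85(3050) = 3342.5, so APC = 3342.5/3050 = 1.10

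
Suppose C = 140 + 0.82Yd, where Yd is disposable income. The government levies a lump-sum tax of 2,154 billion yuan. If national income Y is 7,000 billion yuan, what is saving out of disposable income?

Yd = Y − T = 7000 − 2154 = 4846
C = 140 + 0.82(4846) = 140 + 3973.72 = 4113.72
S = Yd − C = 4846 − 4113.72 = 732.28

S = 732.28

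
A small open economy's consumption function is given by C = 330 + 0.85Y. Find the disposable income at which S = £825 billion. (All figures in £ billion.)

S = Y − C = -330 + 0.15Y
-330 + 0.15Y = 825, so 0.15Y = 1155 and Y = 7700

Y = 7700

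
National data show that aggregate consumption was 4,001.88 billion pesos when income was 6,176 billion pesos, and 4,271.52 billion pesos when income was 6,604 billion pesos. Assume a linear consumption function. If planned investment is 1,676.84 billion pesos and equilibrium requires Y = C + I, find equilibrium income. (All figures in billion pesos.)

MPC = (4271.52 − 4001.88)/(6604 − 6176) = 269.64/428 = 0.63
a = 4001.88 − 0.63(6176) = 111
Equilibrium: Y = 111 + 0.63Y + 1676.84
0.37Y = 1787.84, so Y = 1787.84/0.37 = 4832

Y = 4832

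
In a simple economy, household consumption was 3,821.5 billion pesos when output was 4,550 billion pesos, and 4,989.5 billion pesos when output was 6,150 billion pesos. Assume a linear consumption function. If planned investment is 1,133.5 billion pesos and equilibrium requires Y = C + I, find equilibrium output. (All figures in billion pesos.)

MPC = (4989.5 − 3821.5)/(6150 − 4550) = 1168/1600 = 0.73
a = 3821.5 − 0.73(4550) = 500
Equilibrium: Y = 500 + 0.73Y + 1133.5
0.27Y = 1633.5, so Y = 1633.5/0.27 = 6050

Y = 6050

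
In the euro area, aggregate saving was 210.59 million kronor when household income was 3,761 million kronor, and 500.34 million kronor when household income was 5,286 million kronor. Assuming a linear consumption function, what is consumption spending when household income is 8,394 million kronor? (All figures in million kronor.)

C = 7303.14

MPS = ΔS/ΔY = (500.34 − 210.59)/(5286 − 3761) = 289.75/1525 = 0.19
MPC = 1 − MPS = 0.81
Autonomous saving = 210.59 − 0.19(3761) = -504, so a = 504
C = 504 + 0.81(8394) = 504 + 6799.14 = 7303.14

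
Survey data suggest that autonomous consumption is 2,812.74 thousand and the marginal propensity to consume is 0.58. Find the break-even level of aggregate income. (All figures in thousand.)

At break-even, C = Y: 2812.74 + 0.58Y = Y
0.42Y = 2812.74, so Y = 2812.74/0.42 = 6697

Y = 6697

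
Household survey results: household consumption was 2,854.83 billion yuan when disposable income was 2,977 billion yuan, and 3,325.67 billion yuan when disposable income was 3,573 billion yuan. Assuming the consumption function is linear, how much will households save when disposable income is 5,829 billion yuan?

S = 721.09

MPC = (3325.67 − 2854.83)/(3573 − 2977) = 470.84/596 = 0.79
a = 2854.83 − 0.79(2977) = 2854.83 − 2351.83 = 503
C = 503 + 0.79(5829) = 5107.91
S = 5829 − 5107.91 = 721.09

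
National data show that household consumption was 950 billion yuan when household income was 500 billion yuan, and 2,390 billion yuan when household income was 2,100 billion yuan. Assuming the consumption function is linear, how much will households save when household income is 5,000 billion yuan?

S = 0

MPC = (2390 − 950)/(2100 − 500) = 1440/1600 = 0.9
a = 950 − 0.9(500) = 950 − 450 = 500
C = 500 + 0.9(5000) = 5000
S = 5000 − 5000 = 0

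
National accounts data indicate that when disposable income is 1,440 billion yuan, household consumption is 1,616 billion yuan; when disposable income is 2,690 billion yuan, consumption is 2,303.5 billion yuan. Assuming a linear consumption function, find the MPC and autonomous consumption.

MPC = ΔC/ΔY = (2303.5 − 1616)/(2690 − 1440) = 687.5/1250 = 0.55
a = C − MPC·Y = 1616 − 0.55(1440) = 1616 − 792 = 824

MPC = 0.55; a = 824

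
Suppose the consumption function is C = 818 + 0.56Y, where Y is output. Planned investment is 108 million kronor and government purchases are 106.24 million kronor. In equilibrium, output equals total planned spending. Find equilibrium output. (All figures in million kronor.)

Y = C + I + G = 818 + 0.56Y + 108 + 106.24
Y − 0.56Y = 1032.24
0.44Y = 1032.24, so Y = 1032.24/0.44 = 2346

Y = 2346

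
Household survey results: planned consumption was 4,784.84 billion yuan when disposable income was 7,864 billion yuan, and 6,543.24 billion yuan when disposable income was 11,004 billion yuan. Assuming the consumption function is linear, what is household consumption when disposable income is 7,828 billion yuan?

MPC = (6543.24 − 4784.84)/(11004 − 7864) = 1758.4/3140 = 0.56
a = 4784.84 − 0.56(7864) = 4784.84 − 4403.84 = 381
C = 381 + 0.56(7828) = 381 + 4383.68 = 4764.68

C = 4764.68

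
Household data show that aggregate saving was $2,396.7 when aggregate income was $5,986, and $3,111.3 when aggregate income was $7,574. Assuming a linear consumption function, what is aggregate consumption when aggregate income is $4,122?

C = 2564.1

MPS = ΔS/ΔY = (3111.3 − 2396.7)/(7574 − 5986) = 714.6/1588 = 0.45
MPC = 1 − MPS = 0.55
Autonomous saving = 2396.7 − 0.45(5986) = -297, so a = 297
C = 297 + 0.55(4122) = 297 + 2267.1 = 2564.1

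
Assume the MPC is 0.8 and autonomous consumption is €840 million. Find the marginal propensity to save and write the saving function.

MPS = 0.2; S = -840 + 0.2Y

MPS = 1 − MPC = 1 − 0.8 = 0.2
S = Y − C = -840 + 0.2Y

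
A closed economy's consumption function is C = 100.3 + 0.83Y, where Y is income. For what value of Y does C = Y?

Y = 590

At break-even, C = Y: 100.3 + 0.83Y = Y
0.17Y = 100.3, so Y = 100.3/0.17 = 590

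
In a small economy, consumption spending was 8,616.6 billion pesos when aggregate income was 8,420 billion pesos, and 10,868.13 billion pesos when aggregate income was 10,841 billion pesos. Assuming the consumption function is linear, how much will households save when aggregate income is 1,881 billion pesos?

S = -654.33

MPC = (10868.13 − 8616.6)/(10841 − 8420) = 2251.53/2421 = 0.93
a = 8616.6 − 0.93(8420) = 8616.6 − 7830.6 = 786
C = 786 + 0.93(1881) = 2535.33
S = 1881 − 2535.33 = -654.33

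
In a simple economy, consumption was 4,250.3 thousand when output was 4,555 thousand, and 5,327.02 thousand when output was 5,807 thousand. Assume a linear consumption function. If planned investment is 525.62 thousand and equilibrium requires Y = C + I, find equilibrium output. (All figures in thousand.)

Y = 6133

MPC = (5327.02 − 4250.3)/(5807 − 4555) = 1076.72/1252 = 0.86
a = 4250.3 − 0.86(4555) = 333
Equilibrium: Y = 333 + 0.86Y + 525.62
0.14Y = 858.62, so Y = 858.62/0.14 = 6133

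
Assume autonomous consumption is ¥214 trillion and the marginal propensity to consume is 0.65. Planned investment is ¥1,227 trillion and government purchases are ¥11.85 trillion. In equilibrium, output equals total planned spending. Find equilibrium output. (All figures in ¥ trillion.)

Y = 4151

Y = C + I + G = 214 + 0.65Y + 1227 + 11.85
Y − 0.65Y = 1452.85
0.35Y = 1452.85, so Y = 1452.85/0.35 = 4151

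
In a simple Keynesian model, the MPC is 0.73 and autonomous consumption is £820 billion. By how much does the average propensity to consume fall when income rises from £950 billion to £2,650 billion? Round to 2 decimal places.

ΔAPC = 0.55

At Y = 950: C = 820 + 0.73(950) = 1513.5, APC = 1513.5/950 = 1.593
At Y = 2650: C = 2754.5, APC = 2754.5/2650 = 1.039
Fall in APC = 1.593 − 1.039 = 0.554 ≈ 0.55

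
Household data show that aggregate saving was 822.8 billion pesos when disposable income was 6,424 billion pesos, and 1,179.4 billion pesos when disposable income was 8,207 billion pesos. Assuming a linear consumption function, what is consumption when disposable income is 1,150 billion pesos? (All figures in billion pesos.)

C = 1382

MPS = ΔS/ΔY = (1179.4 − 822.8)/(8207 − 6424) = 356.6/1783 = 0.2
MPC = 1 − MPS = 0.8
Autonomous saving = 822.8 − 0.2(6424) = -462, so a = 462
C = 462 + 0.8(1150) = 462 + 920 = 1382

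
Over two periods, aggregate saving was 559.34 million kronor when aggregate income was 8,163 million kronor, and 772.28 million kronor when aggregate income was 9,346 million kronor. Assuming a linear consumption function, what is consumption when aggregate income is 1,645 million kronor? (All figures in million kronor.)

C = 2258.9

MPS = ΔS/ΔY = (772.28 − 559.34)/(9346 − 8163) = 212.94/1183 = 0.18
MPC = 1 − MPS = 0.82
Autonomous saving = 559.34 − 0.18(8163) = -910, so a = 910
C = 910 + 0.82(1645) = 910 + 1348.9 = 2258.9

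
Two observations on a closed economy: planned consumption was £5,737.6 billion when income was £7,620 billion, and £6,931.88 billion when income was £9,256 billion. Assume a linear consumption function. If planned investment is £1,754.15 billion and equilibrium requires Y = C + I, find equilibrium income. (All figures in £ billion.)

Y = 7145

MPC = (6931.88 − 5737.6)/(9256 − 7620) = 1194.28/1636 = 0.73
a = 5737.6 − 0.73(7620) = 175
Equilibrium: Y = 175 + 0.73Y + 1754.15
0.27Y = 1929.15, so Y = 1929.15/0.27 = 7145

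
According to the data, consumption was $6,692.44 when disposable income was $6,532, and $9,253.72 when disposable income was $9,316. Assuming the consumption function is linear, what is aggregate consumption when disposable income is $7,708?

C = 7774.36

MPC = (9253.72 − 6692.44)/(9316 − 6532) = 2561.28/2784 = 0.92
a = 6692.44 − 0.92(6532) = 6692.44 − 6009.44 = 683
C = 683 + 0.92(7708) = 683 + 7091.36 = 7774.36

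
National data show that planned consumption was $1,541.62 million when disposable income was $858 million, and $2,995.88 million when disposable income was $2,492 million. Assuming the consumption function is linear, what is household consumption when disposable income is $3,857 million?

MPC = (2995.88 − 1541.62)/(2492 − 858) = 1454.26/1634 = 0.89
a = 1541.62 − 0.89(858) = 1541.62 − 763.62 = 778
C = 778 + 0.89(3857) = 778 + 3432.73 = 4210.73

C = 4210.73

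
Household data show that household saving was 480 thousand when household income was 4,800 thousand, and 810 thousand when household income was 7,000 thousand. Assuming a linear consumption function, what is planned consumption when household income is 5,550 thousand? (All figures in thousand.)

C = 4957.5

MPS = ΔS/ΔY = (810 − 480)/(7000 − 4800) = 330/2200 = 0.15
MPC = 1 − MPS = 0.85
Autonomous saving = 480 − 0.15(4800) = -240, so a = 240
C = 240 + 0.85(5550) = 240 + 4717.5 = 4957.5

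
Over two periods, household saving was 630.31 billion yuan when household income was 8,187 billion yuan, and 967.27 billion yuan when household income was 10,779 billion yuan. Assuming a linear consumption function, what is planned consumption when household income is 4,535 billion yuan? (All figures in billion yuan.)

MPS = ΔS/ΔY = (967.27 − 630.31)/(10779 − 8187) = 336.96/2592 = 0.13
MPC = 1 − MPS = 0.87
Autonomous saving = 630.31 − 0.13(8187) = -434, so a = 434
C = 434 + 0.87(4535) = 434 + 3945.45 = 4379.45

C = 4379.45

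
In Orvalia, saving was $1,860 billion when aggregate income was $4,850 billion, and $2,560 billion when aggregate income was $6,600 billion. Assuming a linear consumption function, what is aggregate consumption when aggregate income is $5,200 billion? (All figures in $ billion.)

MPS = ΔS/ΔY = (2560 − 1860)/(6600 − 4850) = 700/1750 = 0.4
MPC = 1 − MPS = 0.6
Autonomous saving = 1860 − 0.4(4850) = -80, so a = 80
C = 80 + 0.6(5200) = 80 + 3120 = 3200

C = 3200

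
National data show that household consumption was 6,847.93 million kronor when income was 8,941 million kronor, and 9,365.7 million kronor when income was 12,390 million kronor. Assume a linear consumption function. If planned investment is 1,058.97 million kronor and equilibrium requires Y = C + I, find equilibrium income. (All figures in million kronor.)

Y = 5111

MPC = (9365.7 − 6847.93)/(12390 − 8941) = 2517.77/3449 = 0.73
a = 6847.93 − 0.73(8941) = 321
Equilibrium: Y = 321 + 0.73Y + 1058.97
0.27Y = 1379.97, so Y = 1379.97/0.27 = 5111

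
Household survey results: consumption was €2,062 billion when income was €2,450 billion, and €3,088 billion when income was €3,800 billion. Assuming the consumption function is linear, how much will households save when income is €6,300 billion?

MPC = (3088 − 2062)/(3800 − 2450) = 1026/1350 = 0.76
a = 2062 − 0.76(2450) = 2062 − 1862 = 200
C = 200 + 0.76(6300) = 4988
S = 6300 − 4988 = 1312

S = 1312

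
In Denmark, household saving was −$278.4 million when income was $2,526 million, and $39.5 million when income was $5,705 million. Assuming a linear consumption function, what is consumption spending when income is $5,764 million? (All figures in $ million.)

C = 5718.6

MPS = ΔS/ΔY = (39.5 − (-278.4))/(5705 − 2526) = 317.9/3179 = 0.1
MPC = 1 − MPS = 0.9
Autonomous saving = -278.4 − 0.1(2526) = -531, so a = 531
C = 531 + 0.9(5764) = 531 + 5187.6 = 5718.6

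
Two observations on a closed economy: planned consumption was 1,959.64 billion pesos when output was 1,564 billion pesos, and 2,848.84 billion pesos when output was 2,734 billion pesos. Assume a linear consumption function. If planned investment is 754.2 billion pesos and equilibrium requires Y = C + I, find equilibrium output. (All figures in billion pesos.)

MPC = (2848.84 − 1959.64)/(2734 − 1564) = 889.2/1170 = 0.76
a = 1959.64 − 0.76(1564) = 771
Equilibrium: Y = 771 + 0.76Y + 754.2
0.24Y = 1525.2, so Y = 1525.2/0.24 = 6355

Y = 6355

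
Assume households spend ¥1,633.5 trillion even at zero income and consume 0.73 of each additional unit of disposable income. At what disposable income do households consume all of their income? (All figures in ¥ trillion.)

At break-even, C = Y: 1633.5 + 0.73Y = Y
0.27Y = 1633.5, so Y = 1633.5/0.27 = 6050

Y = 6050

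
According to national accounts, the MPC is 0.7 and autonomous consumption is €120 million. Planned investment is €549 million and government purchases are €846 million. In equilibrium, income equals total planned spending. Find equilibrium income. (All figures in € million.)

Y = C + I + G = 120 + 0.7Y + 549 + 846
Y − 0.7Y = 1515
0.3Y = 1515, so Y = 1515/0.3 = 5050

Y = 5050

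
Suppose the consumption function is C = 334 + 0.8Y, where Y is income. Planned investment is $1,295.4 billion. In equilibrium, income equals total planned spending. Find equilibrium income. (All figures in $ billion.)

Y = C + I = 334 + 0.8Y + 1295.4
Y − 0.8Y = 1629.4
0.2Y = 1629.4, so Y = 1629.4/0.2 = 8147

Y = 8147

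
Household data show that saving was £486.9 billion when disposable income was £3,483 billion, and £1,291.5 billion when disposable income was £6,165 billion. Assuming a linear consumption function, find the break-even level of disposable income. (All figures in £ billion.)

Y = 1860

MPS = ΔS/ΔY = (1291.5 − 486.9)/(6165 − 3483) = 804.6/2682 = 0.3
MPC = 1 − MPS = 0.7
From S(3483) = 486.9: −a + 0.3(3483) = 486.9, so a = 1044.9 − 486.9 = 558
Break-even (S = 0): Y = a/MPS = 558/0.3 = 1860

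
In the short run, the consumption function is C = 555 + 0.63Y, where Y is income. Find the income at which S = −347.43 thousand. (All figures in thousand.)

Y = 561

S = Y − C = -555 + 0.37Y
-555 + 0.37Y = -347.43, so 0.37Y = 207.57 and Y = 561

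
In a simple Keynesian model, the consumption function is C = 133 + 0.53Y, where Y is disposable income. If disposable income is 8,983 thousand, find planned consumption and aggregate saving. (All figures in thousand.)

C = 133 + 0.53(8983) = 133 + 4760.99 = 4893.99
S = Y − C = 8983 − 4893.99 = 4089.01

C = 4893.99; S = 4089.01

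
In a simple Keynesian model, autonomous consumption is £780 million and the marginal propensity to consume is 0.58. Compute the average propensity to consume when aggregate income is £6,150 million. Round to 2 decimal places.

C = 780 + 0.58(6150) = 4347
APC = C/Y = 4347/6150 = 0.71

APC = 0.71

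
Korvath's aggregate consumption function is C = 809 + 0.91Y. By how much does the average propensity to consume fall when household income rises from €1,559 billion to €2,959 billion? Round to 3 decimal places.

At Y = 1559: C = 809 + 0.91(1559) = 2227.69, APC = 2227.69/1559 = 1.4289
At Y = 2959: C = 3501.69, APC = 3501.69/2959 = 1.1834
Fall in APC = 1.4289 − 1.1834 = 0.2455 ≈ 0.246

ΔAPC = 0.246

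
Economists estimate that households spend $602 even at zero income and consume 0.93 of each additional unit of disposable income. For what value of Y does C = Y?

Y = 8600

At break-even, C = Y: 602 + 0.93Y = Y
0.07Y = 602, so Y = 602/0.07 = 8600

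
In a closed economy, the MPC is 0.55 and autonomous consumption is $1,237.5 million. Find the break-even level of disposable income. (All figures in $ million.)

At break-even, C = Y: 1237.5 + 0.55Y = Y
0.45Y = 1237.5, so Y = 1237.5/0.45 = 2750

Y = 2750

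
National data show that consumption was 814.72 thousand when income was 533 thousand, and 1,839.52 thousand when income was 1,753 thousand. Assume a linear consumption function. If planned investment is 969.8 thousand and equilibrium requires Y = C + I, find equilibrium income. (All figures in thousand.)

MPC = (1839.52 − 814.72)/(1753 − 533) = 1024.8/1220 = 0.84
a = 814.72 − 0.84(533) = 367
Equilibrium: Y = 367 + 0.84Y + 969.8
0.16Y = 1336.8, so Y = 1336.8/0.16 = 8355

Y = 8355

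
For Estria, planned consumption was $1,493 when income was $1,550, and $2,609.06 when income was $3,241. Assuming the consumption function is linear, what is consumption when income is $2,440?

C = 2080.4

MPC = (2609.06 − 1493)/(3241 − 1550) = 1116.06/1691 = 0.66
a = 1493 − 0.66(1550) = 1493 − 1023 = 470
C = 470 + 0.66(2440) = 470 + 1610.4 = 2080.4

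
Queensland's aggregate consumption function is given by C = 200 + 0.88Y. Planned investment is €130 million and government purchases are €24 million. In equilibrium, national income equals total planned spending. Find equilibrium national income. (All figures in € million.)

Y = 2950

Y = C + I + G = 200 + 0.88Y + 130 + 24
Y − 0.88Y = 354
0.12Y = 354, so Y = 354/0.12 = 2950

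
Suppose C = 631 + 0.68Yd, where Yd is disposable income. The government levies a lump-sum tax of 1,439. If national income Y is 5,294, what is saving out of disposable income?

Yd = Y − T = 5294 − 1439 = 3855
C = 631 + 0.68(3855) = 631 + 2621.4 = 3252.4
S = Yd − C = 3855 − 3252.4 = 602.6

S = 602.6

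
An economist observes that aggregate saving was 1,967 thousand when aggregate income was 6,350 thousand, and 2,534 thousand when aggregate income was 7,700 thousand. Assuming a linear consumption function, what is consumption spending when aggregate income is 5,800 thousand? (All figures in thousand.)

C = 4064

MPS = ΔS/ΔY = (2534 − 1967)/(7700 − 6350) = 567/1350 = 0.42
MPC = 1 − MPS = 0.58
Autonomous saving = 1967 − 0.42(6350) = -700, so a = 700
C = 700 + 0.58(5800) = 700 + 3364 = 4064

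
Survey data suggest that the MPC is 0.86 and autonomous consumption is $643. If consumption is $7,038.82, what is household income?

Y = 7437

643 + 0.86Y = 7038.82
0.86Y = 6395.82, so Y = 6395.82/0.86 = 7437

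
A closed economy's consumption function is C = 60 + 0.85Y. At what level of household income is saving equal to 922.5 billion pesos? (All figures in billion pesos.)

Y = 6550

S = Y − C = -60 + 0.15Y
-60 + 0.15Y = 922.5, so 0.15Y = 982.5 and Y = 6550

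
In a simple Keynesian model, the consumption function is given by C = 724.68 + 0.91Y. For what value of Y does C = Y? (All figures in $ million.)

At break-even, C = Y: 724.68 + 0.91Y = Y
0.09Y = 724.68, so Y = 724.68/0.09 = 8052

Y = 8052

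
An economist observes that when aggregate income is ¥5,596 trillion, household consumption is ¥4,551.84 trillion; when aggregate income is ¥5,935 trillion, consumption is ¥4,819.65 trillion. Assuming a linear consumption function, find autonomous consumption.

a = 131

MPC = ΔC/ΔY = (4819.65 − 4551.84)/(5935 − 5596) = 267.81/339 = 0.79
a = C − MPC·Y = 4551.84 − 0.79(5596) = 4551.84 − 4420.84 = 131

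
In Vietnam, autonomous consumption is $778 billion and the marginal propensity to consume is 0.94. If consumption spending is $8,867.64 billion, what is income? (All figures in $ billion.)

778 + 0.94Y = 8867.64
0.94Y = 8089.64, so Y = 8089.64/0.94 = 8606

Y = 8606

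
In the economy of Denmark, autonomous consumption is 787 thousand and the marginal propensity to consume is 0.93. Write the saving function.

S = Y − C = Y − (787 + 0.93Y) = -787 + (1 − 0.93)Y

S = -787 + 0.07Y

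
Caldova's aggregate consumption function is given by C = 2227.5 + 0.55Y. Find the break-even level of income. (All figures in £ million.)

Y = 4950

At break-even, C = Y: 2227.5 + 0.55Y = Y
0.45Y = 2227.5, so Y = 2227.5/0.45 = 4950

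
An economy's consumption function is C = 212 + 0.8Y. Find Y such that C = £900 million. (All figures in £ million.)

212 + 0.8Y = 900
0.8Y = 688, so Y = 688/0.8 = 860

Y = 860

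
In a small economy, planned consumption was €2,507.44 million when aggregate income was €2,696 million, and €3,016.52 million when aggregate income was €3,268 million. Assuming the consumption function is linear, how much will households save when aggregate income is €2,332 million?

S = 148.52

MPC = (3016.52 − 2507.44)/(3268 − 2696) = 509.08/572 = 0.89
a = 2507.44 − 0.89(2696) = 2507.44 − 2399.44 = 108
C = 108 + 0.89(2332) = 2183.48
S = 2332 − 2183.48 = 148.52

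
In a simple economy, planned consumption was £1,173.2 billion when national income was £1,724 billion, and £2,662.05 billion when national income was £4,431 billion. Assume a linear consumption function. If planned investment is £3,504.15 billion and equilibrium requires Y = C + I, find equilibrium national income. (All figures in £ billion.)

MPC = (2662.05 − 1173.2)/(4431 − 1724) = 1488.85/2707 = 0.55
a = 1173.2 − 0.55(1724) = 225
Equilibrium: Y = 225 + 0.55Y + 3504.15
0.45Y = 3729.15, so Y = 3729.15/0.45 = 8287

Y = 8287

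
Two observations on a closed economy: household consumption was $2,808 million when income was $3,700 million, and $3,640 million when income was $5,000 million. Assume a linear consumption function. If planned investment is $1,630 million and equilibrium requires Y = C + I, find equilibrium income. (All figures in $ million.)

MPC = (3640 − 2808)/(5000 − 3700) = 832/1300 = 0.64
a = 2808 − 0.64(3700) = 440
Equilibrium: Y = 440 + 0.64Y + 1630
0.36Y = 2070, so Y = 2070/0.36 = 5750

Y = 5750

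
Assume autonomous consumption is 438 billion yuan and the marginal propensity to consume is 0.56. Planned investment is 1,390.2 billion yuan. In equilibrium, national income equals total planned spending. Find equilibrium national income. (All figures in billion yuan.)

Y = 4155

Y = C + I = 438 + 0.56Y + 1390.2
Y − 0.56Y = 1828.2
0.44Y = 1828.2, so Y = 1828.2/0.44 = 4155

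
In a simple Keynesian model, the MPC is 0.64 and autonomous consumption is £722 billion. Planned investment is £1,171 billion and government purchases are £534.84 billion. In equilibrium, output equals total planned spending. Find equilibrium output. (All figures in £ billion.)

Y = 6744

Y = C + I + G = 722 + 0.64Y + 1171 + 534.84
Y − 0.64Y = 2427.84
0.36Y = 2427.84, so Y = 2427.84/0.36 = 6744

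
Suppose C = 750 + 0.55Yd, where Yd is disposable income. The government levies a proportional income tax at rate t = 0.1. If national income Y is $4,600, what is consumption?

C = 3027

Yd = (1 − 0.1)(4600) = 0.9(4600) = 4140
C = 750 + 0.55(4140) = 750 + 2277 = 3027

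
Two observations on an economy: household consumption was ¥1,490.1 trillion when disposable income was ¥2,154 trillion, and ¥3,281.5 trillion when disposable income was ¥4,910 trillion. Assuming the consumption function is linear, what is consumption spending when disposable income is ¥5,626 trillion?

MPC = (3281.5 − 1490.1)/(4910 − 2154) = 1791.4/2756 = 0.65
a = 1490.1 − 0.65(2154) = 1490.1 − 1400.1 = 90
C = 90 + 0.65(5626) = 90 + 3656.9 = 3746.9

C = 3746.9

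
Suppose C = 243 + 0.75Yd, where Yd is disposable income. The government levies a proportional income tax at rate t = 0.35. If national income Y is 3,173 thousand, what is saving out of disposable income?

Yd = (1 − 0.35)(3173) = 0.65(3173) = 2062.45
C = 243 + 0.75(2062.45) = 243 + 1546.8375 = 1789.8375
S = Yd − C = 2062.45 − 1789.8375 = 272.6125

S = 272.6125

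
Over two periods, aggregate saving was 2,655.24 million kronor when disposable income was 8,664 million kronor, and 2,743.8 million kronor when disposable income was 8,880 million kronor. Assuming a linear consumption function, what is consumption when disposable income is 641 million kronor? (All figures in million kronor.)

C = 1275.19

MPS = ΔS/ΔY = (2743.8 − 2655.24)/(8880 − 8664) = 88.56/216 = 0.41
MPC = 1 − MPS = 0.59
Autonomous saving = 2655.24 − 0.41(8664) = -897, so a = 897
C = 897 + 0.59(641) = 897 + 378.19 = 1275.19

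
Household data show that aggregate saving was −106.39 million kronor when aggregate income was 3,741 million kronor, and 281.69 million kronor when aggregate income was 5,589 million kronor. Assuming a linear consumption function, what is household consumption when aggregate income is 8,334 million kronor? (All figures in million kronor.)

MPS = ΔS/ΔY = (281.69 − (-106.39))/(5589 − 3741) = 388.08/1848 = 0.21
MPC = 1 − MPS = 0.79
Autonomous saving = -106.39 − 0.21(3741) = -892, so a = 892
C = 892 + 0.79(8334) = 892 + 6583.86 = 7475.86

C = 7475.86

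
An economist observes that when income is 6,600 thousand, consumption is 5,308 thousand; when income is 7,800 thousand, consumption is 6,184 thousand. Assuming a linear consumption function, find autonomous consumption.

MPC = ΔC/ΔY = (6184 − 5308)/(7800 − 6600) = 876/1200 = 0.73
a = C − MPC·Y = 5308 − 0.73(6600) = 5308 − 4818 = 490

a = 490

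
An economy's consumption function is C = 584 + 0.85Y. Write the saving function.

S = -584 + 0.15Y

S = Y − C = Y − (584 + 0.85Y) = -584 + (1 − 0.85)Y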